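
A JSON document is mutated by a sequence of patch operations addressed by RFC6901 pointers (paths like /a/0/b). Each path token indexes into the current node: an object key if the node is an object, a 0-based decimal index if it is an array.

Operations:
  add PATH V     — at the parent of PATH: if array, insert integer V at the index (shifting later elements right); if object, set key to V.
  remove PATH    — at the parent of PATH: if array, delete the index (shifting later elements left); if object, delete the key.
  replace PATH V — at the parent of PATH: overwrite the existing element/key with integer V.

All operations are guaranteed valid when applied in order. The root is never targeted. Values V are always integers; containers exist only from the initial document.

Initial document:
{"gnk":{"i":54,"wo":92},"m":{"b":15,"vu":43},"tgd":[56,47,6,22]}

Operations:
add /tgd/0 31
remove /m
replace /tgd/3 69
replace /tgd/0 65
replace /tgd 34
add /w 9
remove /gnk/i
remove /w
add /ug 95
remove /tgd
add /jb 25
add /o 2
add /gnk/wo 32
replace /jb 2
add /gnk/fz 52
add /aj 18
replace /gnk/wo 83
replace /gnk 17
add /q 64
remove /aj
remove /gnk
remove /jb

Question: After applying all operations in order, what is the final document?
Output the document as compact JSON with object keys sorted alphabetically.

Answer: {"o":2,"q":64,"ug":95}

Derivation:
After op 1 (add /tgd/0 31): {"gnk":{"i":54,"wo":92},"m":{"b":15,"vu":43},"tgd":[31,56,47,6,22]}
After op 2 (remove /m): {"gnk":{"i":54,"wo":92},"tgd":[31,56,47,6,22]}
After op 3 (replace /tgd/3 69): {"gnk":{"i":54,"wo":92},"tgd":[31,56,47,69,22]}
After op 4 (replace /tgd/0 65): {"gnk":{"i":54,"wo":92},"tgd":[65,56,47,69,22]}
After op 5 (replace /tgd 34): {"gnk":{"i":54,"wo":92},"tgd":34}
After op 6 (add /w 9): {"gnk":{"i":54,"wo":92},"tgd":34,"w":9}
After op 7 (remove /gnk/i): {"gnk":{"wo":92},"tgd":34,"w":9}
After op 8 (remove /w): {"gnk":{"wo":92},"tgd":34}
After op 9 (add /ug 95): {"gnk":{"wo":92},"tgd":34,"ug":95}
After op 10 (remove /tgd): {"gnk":{"wo":92},"ug":95}
After op 11 (add /jb 25): {"gnk":{"wo":92},"jb":25,"ug":95}
After op 12 (add /o 2): {"gnk":{"wo":92},"jb":25,"o":2,"ug":95}
After op 13 (add /gnk/wo 32): {"gnk":{"wo":32},"jb":25,"o":2,"ug":95}
After op 14 (replace /jb 2): {"gnk":{"wo":32},"jb":2,"o":2,"ug":95}
After op 15 (add /gnk/fz 52): {"gnk":{"fz":52,"wo":32},"jb":2,"o":2,"ug":95}
After op 16 (add /aj 18): {"aj":18,"gnk":{"fz":52,"wo":32},"jb":2,"o":2,"ug":95}
After op 17 (replace /gnk/wo 83): {"aj":18,"gnk":{"fz":52,"wo":83},"jb":2,"o":2,"ug":95}
After op 18 (replace /gnk 17): {"aj":18,"gnk":17,"jb":2,"o":2,"ug":95}
After op 19 (add /q 64): {"aj":18,"gnk":17,"jb":2,"o":2,"q":64,"ug":95}
After op 20 (remove /aj): {"gnk":17,"jb":2,"o":2,"q":64,"ug":95}
After op 21 (remove /gnk): {"jb":2,"o":2,"q":64,"ug":95}
After op 22 (remove /jb): {"o":2,"q":64,"ug":95}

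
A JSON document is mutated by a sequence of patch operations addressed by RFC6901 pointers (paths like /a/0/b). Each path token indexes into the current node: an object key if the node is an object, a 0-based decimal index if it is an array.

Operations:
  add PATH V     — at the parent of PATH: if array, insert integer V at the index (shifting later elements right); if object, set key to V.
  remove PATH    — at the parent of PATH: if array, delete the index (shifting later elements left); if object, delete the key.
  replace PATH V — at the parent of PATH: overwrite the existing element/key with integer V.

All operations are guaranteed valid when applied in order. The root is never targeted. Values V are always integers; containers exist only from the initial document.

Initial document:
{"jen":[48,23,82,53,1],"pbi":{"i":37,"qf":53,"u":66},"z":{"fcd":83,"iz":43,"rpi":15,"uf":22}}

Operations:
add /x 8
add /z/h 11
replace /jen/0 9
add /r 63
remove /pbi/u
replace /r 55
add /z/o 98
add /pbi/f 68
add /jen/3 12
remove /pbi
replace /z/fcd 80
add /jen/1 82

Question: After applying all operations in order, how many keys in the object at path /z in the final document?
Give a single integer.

Answer: 6

Derivation:
After op 1 (add /x 8): {"jen":[48,23,82,53,1],"pbi":{"i":37,"qf":53,"u":66},"x":8,"z":{"fcd":83,"iz":43,"rpi":15,"uf":22}}
After op 2 (add /z/h 11): {"jen":[48,23,82,53,1],"pbi":{"i":37,"qf":53,"u":66},"x":8,"z":{"fcd":83,"h":11,"iz":43,"rpi":15,"uf":22}}
After op 3 (replace /jen/0 9): {"jen":[9,23,82,53,1],"pbi":{"i":37,"qf":53,"u":66},"x":8,"z":{"fcd":83,"h":11,"iz":43,"rpi":15,"uf":22}}
After op 4 (add /r 63): {"jen":[9,23,82,53,1],"pbi":{"i":37,"qf":53,"u":66},"r":63,"x":8,"z":{"fcd":83,"h":11,"iz":43,"rpi":15,"uf":22}}
After op 5 (remove /pbi/u): {"jen":[9,23,82,53,1],"pbi":{"i":37,"qf":53},"r":63,"x":8,"z":{"fcd":83,"h":11,"iz":43,"rpi":15,"uf":22}}
After op 6 (replace /r 55): {"jen":[9,23,82,53,1],"pbi":{"i":37,"qf":53},"r":55,"x":8,"z":{"fcd":83,"h":11,"iz":43,"rpi":15,"uf":22}}
After op 7 (add /z/o 98): {"jen":[9,23,82,53,1],"pbi":{"i":37,"qf":53},"r":55,"x":8,"z":{"fcd":83,"h":11,"iz":43,"o":98,"rpi":15,"uf":22}}
After op 8 (add /pbi/f 68): {"jen":[9,23,82,53,1],"pbi":{"f":68,"i":37,"qf":53},"r":55,"x":8,"z":{"fcd":83,"h":11,"iz":43,"o":98,"rpi":15,"uf":22}}
After op 9 (add /jen/3 12): {"jen":[9,23,82,12,53,1],"pbi":{"f":68,"i":37,"qf":53},"r":55,"x":8,"z":{"fcd":83,"h":11,"iz":43,"o":98,"rpi":15,"uf":22}}
After op 10 (remove /pbi): {"jen":[9,23,82,12,53,1],"r":55,"x":8,"z":{"fcd":83,"h":11,"iz":43,"o":98,"rpi":15,"uf":22}}
After op 11 (replace /z/fcd 80): {"jen":[9,23,82,12,53,1],"r":55,"x":8,"z":{"fcd":80,"h":11,"iz":43,"o":98,"rpi":15,"uf":22}}
After op 12 (add /jen/1 82): {"jen":[9,82,23,82,12,53,1],"r":55,"x":8,"z":{"fcd":80,"h":11,"iz":43,"o":98,"rpi":15,"uf":22}}
Size at path /z: 6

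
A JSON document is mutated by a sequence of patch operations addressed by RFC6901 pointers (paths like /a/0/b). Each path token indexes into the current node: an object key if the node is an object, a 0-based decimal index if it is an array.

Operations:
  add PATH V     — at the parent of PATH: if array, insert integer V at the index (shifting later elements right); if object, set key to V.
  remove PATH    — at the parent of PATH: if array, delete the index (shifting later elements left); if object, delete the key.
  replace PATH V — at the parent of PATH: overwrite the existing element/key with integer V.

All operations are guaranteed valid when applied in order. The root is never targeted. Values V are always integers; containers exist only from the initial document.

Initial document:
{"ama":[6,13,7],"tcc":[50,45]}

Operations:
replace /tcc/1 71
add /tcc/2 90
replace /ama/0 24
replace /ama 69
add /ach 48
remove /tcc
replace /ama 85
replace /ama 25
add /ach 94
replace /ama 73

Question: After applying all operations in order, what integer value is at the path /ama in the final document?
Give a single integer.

Answer: 73

Derivation:
After op 1 (replace /tcc/1 71): {"ama":[6,13,7],"tcc":[50,71]}
After op 2 (add /tcc/2 90): {"ama":[6,13,7],"tcc":[50,71,90]}
After op 3 (replace /ama/0 24): {"ama":[24,13,7],"tcc":[50,71,90]}
After op 4 (replace /ama 69): {"ama":69,"tcc":[50,71,90]}
After op 5 (add /ach 48): {"ach":48,"ama":69,"tcc":[50,71,90]}
After op 6 (remove /tcc): {"ach":48,"ama":69}
After op 7 (replace /ama 85): {"ach":48,"ama":85}
After op 8 (replace /ama 25): {"ach":48,"ama":25}
After op 9 (add /ach 94): {"ach":94,"ama":25}
After op 10 (replace /ama 73): {"ach":94,"ama":73}
Value at /ama: 73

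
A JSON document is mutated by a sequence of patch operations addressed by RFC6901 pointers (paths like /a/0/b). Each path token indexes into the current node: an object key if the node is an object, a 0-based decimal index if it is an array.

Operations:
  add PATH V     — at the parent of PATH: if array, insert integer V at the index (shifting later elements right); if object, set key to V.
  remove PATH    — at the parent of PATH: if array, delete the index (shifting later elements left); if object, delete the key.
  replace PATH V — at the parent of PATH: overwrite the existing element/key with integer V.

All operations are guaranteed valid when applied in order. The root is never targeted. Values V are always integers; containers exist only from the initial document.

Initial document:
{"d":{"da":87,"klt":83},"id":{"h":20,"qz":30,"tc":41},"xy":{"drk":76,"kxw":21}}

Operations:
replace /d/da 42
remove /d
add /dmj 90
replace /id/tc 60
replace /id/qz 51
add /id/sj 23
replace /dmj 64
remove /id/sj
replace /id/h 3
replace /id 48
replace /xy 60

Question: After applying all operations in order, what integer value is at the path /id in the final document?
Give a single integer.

After op 1 (replace /d/da 42): {"d":{"da":42,"klt":83},"id":{"h":20,"qz":30,"tc":41},"xy":{"drk":76,"kxw":21}}
After op 2 (remove /d): {"id":{"h":20,"qz":30,"tc":41},"xy":{"drk":76,"kxw":21}}
After op 3 (add /dmj 90): {"dmj":90,"id":{"h":20,"qz":30,"tc":41},"xy":{"drk":76,"kxw":21}}
After op 4 (replace /id/tc 60): {"dmj":90,"id":{"h":20,"qz":30,"tc":60},"xy":{"drk":76,"kxw":21}}
After op 5 (replace /id/qz 51): {"dmj":90,"id":{"h":20,"qz":51,"tc":60},"xy":{"drk":76,"kxw":21}}
After op 6 (add /id/sj 23): {"dmj":90,"id":{"h":20,"qz":51,"sj":23,"tc":60},"xy":{"drk":76,"kxw":21}}
After op 7 (replace /dmj 64): {"dmj":64,"id":{"h":20,"qz":51,"sj":23,"tc":60},"xy":{"drk":76,"kxw":21}}
After op 8 (remove /id/sj): {"dmj":64,"id":{"h":20,"qz":51,"tc":60},"xy":{"drk":76,"kxw":21}}
After op 9 (replace /id/h 3): {"dmj":64,"id":{"h":3,"qz":51,"tc":60},"xy":{"drk":76,"kxw":21}}
After op 10 (replace /id 48): {"dmj":64,"id":48,"xy":{"drk":76,"kxw":21}}
After op 11 (replace /xy 60): {"dmj":64,"id":48,"xy":60}
Value at /id: 48

Answer: 48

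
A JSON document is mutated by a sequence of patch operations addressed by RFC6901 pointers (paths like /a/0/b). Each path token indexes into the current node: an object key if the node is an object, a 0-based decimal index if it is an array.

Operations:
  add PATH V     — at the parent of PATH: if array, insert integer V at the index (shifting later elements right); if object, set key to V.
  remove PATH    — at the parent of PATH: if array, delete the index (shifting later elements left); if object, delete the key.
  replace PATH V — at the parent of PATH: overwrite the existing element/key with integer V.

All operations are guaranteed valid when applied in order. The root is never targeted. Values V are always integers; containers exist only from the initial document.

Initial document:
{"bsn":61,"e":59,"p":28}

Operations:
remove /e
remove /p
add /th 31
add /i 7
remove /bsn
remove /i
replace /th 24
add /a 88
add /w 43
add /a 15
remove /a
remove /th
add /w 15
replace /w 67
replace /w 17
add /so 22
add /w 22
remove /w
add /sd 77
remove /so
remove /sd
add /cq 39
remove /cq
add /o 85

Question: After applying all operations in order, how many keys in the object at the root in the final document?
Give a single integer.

Answer: 1

Derivation:
After op 1 (remove /e): {"bsn":61,"p":28}
After op 2 (remove /p): {"bsn":61}
After op 3 (add /th 31): {"bsn":61,"th":31}
After op 4 (add /i 7): {"bsn":61,"i":7,"th":31}
After op 5 (remove /bsn): {"i":7,"th":31}
After op 6 (remove /i): {"th":31}
After op 7 (replace /th 24): {"th":24}
After op 8 (add /a 88): {"a":88,"th":24}
After op 9 (add /w 43): {"a":88,"th":24,"w":43}
After op 10 (add /a 15): {"a":15,"th":24,"w":43}
After op 11 (remove /a): {"th":24,"w":43}
After op 12 (remove /th): {"w":43}
After op 13 (add /w 15): {"w":15}
After op 14 (replace /w 67): {"w":67}
After op 15 (replace /w 17): {"w":17}
After op 16 (add /so 22): {"so":22,"w":17}
After op 17 (add /w 22): {"so":22,"w":22}
After op 18 (remove /w): {"so":22}
After op 19 (add /sd 77): {"sd":77,"so":22}
After op 20 (remove /so): {"sd":77}
After op 21 (remove /sd): {}
After op 22 (add /cq 39): {"cq":39}
After op 23 (remove /cq): {}
After op 24 (add /o 85): {"o":85}
Size at the root: 1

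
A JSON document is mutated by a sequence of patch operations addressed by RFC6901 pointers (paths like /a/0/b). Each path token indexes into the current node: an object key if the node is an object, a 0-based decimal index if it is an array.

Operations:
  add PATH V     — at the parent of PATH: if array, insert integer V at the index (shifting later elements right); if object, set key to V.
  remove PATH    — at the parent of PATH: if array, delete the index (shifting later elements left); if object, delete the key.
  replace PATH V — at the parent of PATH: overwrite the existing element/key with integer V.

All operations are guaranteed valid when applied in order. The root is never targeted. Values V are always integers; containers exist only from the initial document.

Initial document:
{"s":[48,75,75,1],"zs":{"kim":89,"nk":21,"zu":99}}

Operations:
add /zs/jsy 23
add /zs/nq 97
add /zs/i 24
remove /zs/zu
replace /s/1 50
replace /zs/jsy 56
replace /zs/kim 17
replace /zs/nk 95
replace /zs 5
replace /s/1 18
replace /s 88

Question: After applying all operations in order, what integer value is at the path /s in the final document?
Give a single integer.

Answer: 88

Derivation:
After op 1 (add /zs/jsy 23): {"s":[48,75,75,1],"zs":{"jsy":23,"kim":89,"nk":21,"zu":99}}
After op 2 (add /zs/nq 97): {"s":[48,75,75,1],"zs":{"jsy":23,"kim":89,"nk":21,"nq":97,"zu":99}}
After op 3 (add /zs/i 24): {"s":[48,75,75,1],"zs":{"i":24,"jsy":23,"kim":89,"nk":21,"nq":97,"zu":99}}
After op 4 (remove /zs/zu): {"s":[48,75,75,1],"zs":{"i":24,"jsy":23,"kim":89,"nk":21,"nq":97}}
After op 5 (replace /s/1 50): {"s":[48,50,75,1],"zs":{"i":24,"jsy":23,"kim":89,"nk":21,"nq":97}}
After op 6 (replace /zs/jsy 56): {"s":[48,50,75,1],"zs":{"i":24,"jsy":56,"kim":89,"nk":21,"nq":97}}
After op 7 (replace /zs/kim 17): {"s":[48,50,75,1],"zs":{"i":24,"jsy":56,"kim":17,"nk":21,"nq":97}}
After op 8 (replace /zs/nk 95): {"s":[48,50,75,1],"zs":{"i":24,"jsy":56,"kim":17,"nk":95,"nq":97}}
After op 9 (replace /zs 5): {"s":[48,50,75,1],"zs":5}
After op 10 (replace /s/1 18): {"s":[48,18,75,1],"zs":5}
After op 11 (replace /s 88): {"s":88,"zs":5}
Value at /s: 88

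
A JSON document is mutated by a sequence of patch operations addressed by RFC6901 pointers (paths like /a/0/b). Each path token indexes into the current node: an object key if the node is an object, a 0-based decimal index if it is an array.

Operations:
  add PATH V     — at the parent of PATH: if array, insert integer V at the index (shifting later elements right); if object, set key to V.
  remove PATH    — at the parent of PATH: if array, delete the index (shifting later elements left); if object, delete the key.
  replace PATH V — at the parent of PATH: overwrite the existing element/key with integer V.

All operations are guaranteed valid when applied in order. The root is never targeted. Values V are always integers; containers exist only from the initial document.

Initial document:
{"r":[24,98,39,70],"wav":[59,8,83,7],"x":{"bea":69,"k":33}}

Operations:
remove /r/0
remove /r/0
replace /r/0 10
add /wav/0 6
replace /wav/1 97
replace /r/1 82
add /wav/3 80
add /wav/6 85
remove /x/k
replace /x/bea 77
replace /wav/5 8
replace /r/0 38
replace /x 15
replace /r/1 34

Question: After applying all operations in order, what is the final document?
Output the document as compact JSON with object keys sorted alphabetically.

Answer: {"r":[38,34],"wav":[6,97,8,80,83,8,85],"x":15}

Derivation:
After op 1 (remove /r/0): {"r":[98,39,70],"wav":[59,8,83,7],"x":{"bea":69,"k":33}}
After op 2 (remove /r/0): {"r":[39,70],"wav":[59,8,83,7],"x":{"bea":69,"k":33}}
After op 3 (replace /r/0 10): {"r":[10,70],"wav":[59,8,83,7],"x":{"bea":69,"k":33}}
After op 4 (add /wav/0 6): {"r":[10,70],"wav":[6,59,8,83,7],"x":{"bea":69,"k":33}}
After op 5 (replace /wav/1 97): {"r":[10,70],"wav":[6,97,8,83,7],"x":{"bea":69,"k":33}}
After op 6 (replace /r/1 82): {"r":[10,82],"wav":[6,97,8,83,7],"x":{"bea":69,"k":33}}
After op 7 (add /wav/3 80): {"r":[10,82],"wav":[6,97,8,80,83,7],"x":{"bea":69,"k":33}}
After op 8 (add /wav/6 85): {"r":[10,82],"wav":[6,97,8,80,83,7,85],"x":{"bea":69,"k":33}}
After op 9 (remove /x/k): {"r":[10,82],"wav":[6,97,8,80,83,7,85],"x":{"bea":69}}
After op 10 (replace /x/bea 77): {"r":[10,82],"wav":[6,97,8,80,83,7,85],"x":{"bea":77}}
After op 11 (replace /wav/5 8): {"r":[10,82],"wav":[6,97,8,80,83,8,85],"x":{"bea":77}}
After op 12 (replace /r/0 38): {"r":[38,82],"wav":[6,97,8,80,83,8,85],"x":{"bea":77}}
After op 13 (replace /x 15): {"r":[38,82],"wav":[6,97,8,80,83,8,85],"x":15}
After op 14 (replace /r/1 34): {"r":[38,34],"wav":[6,97,8,80,83,8,85],"x":15}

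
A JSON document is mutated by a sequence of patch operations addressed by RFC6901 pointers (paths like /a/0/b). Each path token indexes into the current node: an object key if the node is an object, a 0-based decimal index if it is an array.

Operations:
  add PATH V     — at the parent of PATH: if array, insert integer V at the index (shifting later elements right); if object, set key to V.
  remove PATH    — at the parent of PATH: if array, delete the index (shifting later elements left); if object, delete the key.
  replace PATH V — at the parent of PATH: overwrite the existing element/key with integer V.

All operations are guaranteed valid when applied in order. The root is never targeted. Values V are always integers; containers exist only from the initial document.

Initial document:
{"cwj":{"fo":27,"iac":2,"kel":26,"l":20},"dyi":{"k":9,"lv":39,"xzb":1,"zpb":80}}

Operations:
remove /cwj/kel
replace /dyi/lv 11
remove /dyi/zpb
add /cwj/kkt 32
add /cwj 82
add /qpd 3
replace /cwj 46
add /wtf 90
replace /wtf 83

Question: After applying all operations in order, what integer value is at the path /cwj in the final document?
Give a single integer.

Answer: 46

Derivation:
After op 1 (remove /cwj/kel): {"cwj":{"fo":27,"iac":2,"l":20},"dyi":{"k":9,"lv":39,"xzb":1,"zpb":80}}
After op 2 (replace /dyi/lv 11): {"cwj":{"fo":27,"iac":2,"l":20},"dyi":{"k":9,"lv":11,"xzb":1,"zpb":80}}
After op 3 (remove /dyi/zpb): {"cwj":{"fo":27,"iac":2,"l":20},"dyi":{"k":9,"lv":11,"xzb":1}}
After op 4 (add /cwj/kkt 32): {"cwj":{"fo":27,"iac":2,"kkt":32,"l":20},"dyi":{"k":9,"lv":11,"xzb":1}}
After op 5 (add /cwj 82): {"cwj":82,"dyi":{"k":9,"lv":11,"xzb":1}}
After op 6 (add /qpd 3): {"cwj":82,"dyi":{"k":9,"lv":11,"xzb":1},"qpd":3}
After op 7 (replace /cwj 46): {"cwj":46,"dyi":{"k":9,"lv":11,"xzb":1},"qpd":3}
After op 8 (add /wtf 90): {"cwj":46,"dyi":{"k":9,"lv":11,"xzb":1},"qpd":3,"wtf":90}
After op 9 (replace /wtf 83): {"cwj":46,"dyi":{"k":9,"lv":11,"xzb":1},"qpd":3,"wtf":83}
Value at /cwj: 46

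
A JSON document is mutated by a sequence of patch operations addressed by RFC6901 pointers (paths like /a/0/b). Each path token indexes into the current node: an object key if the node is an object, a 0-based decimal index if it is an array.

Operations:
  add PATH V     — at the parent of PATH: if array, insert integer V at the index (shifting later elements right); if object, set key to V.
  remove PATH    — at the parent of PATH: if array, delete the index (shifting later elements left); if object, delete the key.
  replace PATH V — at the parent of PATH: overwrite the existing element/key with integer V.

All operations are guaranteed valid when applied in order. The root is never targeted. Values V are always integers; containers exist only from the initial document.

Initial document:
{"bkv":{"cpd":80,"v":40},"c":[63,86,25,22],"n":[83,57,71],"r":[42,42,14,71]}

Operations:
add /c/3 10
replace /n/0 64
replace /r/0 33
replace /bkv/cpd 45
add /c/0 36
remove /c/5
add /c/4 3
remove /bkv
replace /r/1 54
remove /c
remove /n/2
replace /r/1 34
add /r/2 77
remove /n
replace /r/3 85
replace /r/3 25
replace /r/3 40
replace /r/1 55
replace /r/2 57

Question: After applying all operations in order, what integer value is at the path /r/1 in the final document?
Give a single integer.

Answer: 55

Derivation:
After op 1 (add /c/3 10): {"bkv":{"cpd":80,"v":40},"c":[63,86,25,10,22],"n":[83,57,71],"r":[42,42,14,71]}
After op 2 (replace /n/0 64): {"bkv":{"cpd":80,"v":40},"c":[63,86,25,10,22],"n":[64,57,71],"r":[42,42,14,71]}
After op 3 (replace /r/0 33): {"bkv":{"cpd":80,"v":40},"c":[63,86,25,10,22],"n":[64,57,71],"r":[33,42,14,71]}
After op 4 (replace /bkv/cpd 45): {"bkv":{"cpd":45,"v":40},"c":[63,86,25,10,22],"n":[64,57,71],"r":[33,42,14,71]}
After op 5 (add /c/0 36): {"bkv":{"cpd":45,"v":40},"c":[36,63,86,25,10,22],"n":[64,57,71],"r":[33,42,14,71]}
After op 6 (remove /c/5): {"bkv":{"cpd":45,"v":40},"c":[36,63,86,25,10],"n":[64,57,71],"r":[33,42,14,71]}
After op 7 (add /c/4 3): {"bkv":{"cpd":45,"v":40},"c":[36,63,86,25,3,10],"n":[64,57,71],"r":[33,42,14,71]}
After op 8 (remove /bkv): {"c":[36,63,86,25,3,10],"n":[64,57,71],"r":[33,42,14,71]}
After op 9 (replace /r/1 54): {"c":[36,63,86,25,3,10],"n":[64,57,71],"r":[33,54,14,71]}
After op 10 (remove /c): {"n":[64,57,71],"r":[33,54,14,71]}
After op 11 (remove /n/2): {"n":[64,57],"r":[33,54,14,71]}
After op 12 (replace /r/1 34): {"n":[64,57],"r":[33,34,14,71]}
After op 13 (add /r/2 77): {"n":[64,57],"r":[33,34,77,14,71]}
After op 14 (remove /n): {"r":[33,34,77,14,71]}
After op 15 (replace /r/3 85): {"r":[33,34,77,85,71]}
After op 16 (replace /r/3 25): {"r":[33,34,77,25,71]}
After op 17 (replace /r/3 40): {"r":[33,34,77,40,71]}
After op 18 (replace /r/1 55): {"r":[33,55,77,40,71]}
After op 19 (replace /r/2 57): {"r":[33,55,57,40,71]}
Value at /r/1: 55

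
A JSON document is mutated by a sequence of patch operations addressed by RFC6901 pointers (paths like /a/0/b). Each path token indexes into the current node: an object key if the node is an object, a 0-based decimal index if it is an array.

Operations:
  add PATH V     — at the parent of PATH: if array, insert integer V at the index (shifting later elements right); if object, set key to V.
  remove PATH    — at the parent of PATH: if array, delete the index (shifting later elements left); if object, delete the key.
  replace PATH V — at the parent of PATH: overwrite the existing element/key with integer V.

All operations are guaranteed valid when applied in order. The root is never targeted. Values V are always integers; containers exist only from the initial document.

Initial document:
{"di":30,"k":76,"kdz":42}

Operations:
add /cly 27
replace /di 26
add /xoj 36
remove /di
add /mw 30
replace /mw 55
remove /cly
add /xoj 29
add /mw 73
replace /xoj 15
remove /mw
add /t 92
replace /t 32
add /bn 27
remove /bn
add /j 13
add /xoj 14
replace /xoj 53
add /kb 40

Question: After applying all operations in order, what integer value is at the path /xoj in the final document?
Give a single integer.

After op 1 (add /cly 27): {"cly":27,"di":30,"k":76,"kdz":42}
After op 2 (replace /di 26): {"cly":27,"di":26,"k":76,"kdz":42}
After op 3 (add /xoj 36): {"cly":27,"di":26,"k":76,"kdz":42,"xoj":36}
After op 4 (remove /di): {"cly":27,"k":76,"kdz":42,"xoj":36}
After op 5 (add /mw 30): {"cly":27,"k":76,"kdz":42,"mw":30,"xoj":36}
After op 6 (replace /mw 55): {"cly":27,"k":76,"kdz":42,"mw":55,"xoj":36}
After op 7 (remove /cly): {"k":76,"kdz":42,"mw":55,"xoj":36}
After op 8 (add /xoj 29): {"k":76,"kdz":42,"mw":55,"xoj":29}
After op 9 (add /mw 73): {"k":76,"kdz":42,"mw":73,"xoj":29}
After op 10 (replace /xoj 15): {"k":76,"kdz":42,"mw":73,"xoj":15}
After op 11 (remove /mw): {"k":76,"kdz":42,"xoj":15}
After op 12 (add /t 92): {"k":76,"kdz":42,"t":92,"xoj":15}
After op 13 (replace /t 32): {"k":76,"kdz":42,"t":32,"xoj":15}
After op 14 (add /bn 27): {"bn":27,"k":76,"kdz":42,"t":32,"xoj":15}
After op 15 (remove /bn): {"k":76,"kdz":42,"t":32,"xoj":15}
After op 16 (add /j 13): {"j":13,"k":76,"kdz":42,"t":32,"xoj":15}
After op 17 (add /xoj 14): {"j":13,"k":76,"kdz":42,"t":32,"xoj":14}
After op 18 (replace /xoj 53): {"j":13,"k":76,"kdz":42,"t":32,"xoj":53}
After op 19 (add /kb 40): {"j":13,"k":76,"kb":40,"kdz":42,"t":32,"xoj":53}
Value at /xoj: 53

Answer: 53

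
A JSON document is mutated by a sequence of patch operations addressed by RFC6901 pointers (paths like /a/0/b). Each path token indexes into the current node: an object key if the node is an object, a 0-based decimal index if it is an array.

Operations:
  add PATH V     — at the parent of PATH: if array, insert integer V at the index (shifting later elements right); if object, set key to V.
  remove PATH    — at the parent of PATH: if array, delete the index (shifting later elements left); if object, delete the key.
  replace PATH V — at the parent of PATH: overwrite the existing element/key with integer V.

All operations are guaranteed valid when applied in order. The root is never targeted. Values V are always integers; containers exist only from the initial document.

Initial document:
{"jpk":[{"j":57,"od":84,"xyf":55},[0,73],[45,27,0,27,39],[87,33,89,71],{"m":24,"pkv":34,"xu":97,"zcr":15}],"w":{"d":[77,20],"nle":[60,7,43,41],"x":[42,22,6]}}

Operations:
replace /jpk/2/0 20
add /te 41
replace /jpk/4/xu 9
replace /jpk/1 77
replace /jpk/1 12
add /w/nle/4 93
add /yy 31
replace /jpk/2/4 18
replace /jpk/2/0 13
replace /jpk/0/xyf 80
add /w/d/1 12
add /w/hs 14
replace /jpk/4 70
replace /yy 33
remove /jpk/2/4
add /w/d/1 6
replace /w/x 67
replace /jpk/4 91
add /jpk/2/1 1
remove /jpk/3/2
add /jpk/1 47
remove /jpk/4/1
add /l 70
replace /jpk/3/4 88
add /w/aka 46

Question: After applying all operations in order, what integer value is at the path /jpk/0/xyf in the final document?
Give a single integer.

Answer: 80

Derivation:
After op 1 (replace /jpk/2/0 20): {"jpk":[{"j":57,"od":84,"xyf":55},[0,73],[20,27,0,27,39],[87,33,89,71],{"m":24,"pkv":34,"xu":97,"zcr":15}],"w":{"d":[77,20],"nle":[60,7,43,41],"x":[42,22,6]}}
After op 2 (add /te 41): {"jpk":[{"j":57,"od":84,"xyf":55},[0,73],[20,27,0,27,39],[87,33,89,71],{"m":24,"pkv":34,"xu":97,"zcr":15}],"te":41,"w":{"d":[77,20],"nle":[60,7,43,41],"x":[42,22,6]}}
After op 3 (replace /jpk/4/xu 9): {"jpk":[{"j":57,"od":84,"xyf":55},[0,73],[20,27,0,27,39],[87,33,89,71],{"m":24,"pkv":34,"xu":9,"zcr":15}],"te":41,"w":{"d":[77,20],"nle":[60,7,43,41],"x":[42,22,6]}}
After op 4 (replace /jpk/1 77): {"jpk":[{"j":57,"od":84,"xyf":55},77,[20,27,0,27,39],[87,33,89,71],{"m":24,"pkv":34,"xu":9,"zcr":15}],"te":41,"w":{"d":[77,20],"nle":[60,7,43,41],"x":[42,22,6]}}
After op 5 (replace /jpk/1 12): {"jpk":[{"j":57,"od":84,"xyf":55},12,[20,27,0,27,39],[87,33,89,71],{"m":24,"pkv":34,"xu":9,"zcr":15}],"te":41,"w":{"d":[77,20],"nle":[60,7,43,41],"x":[42,22,6]}}
After op 6 (add /w/nle/4 93): {"jpk":[{"j":57,"od":84,"xyf":55},12,[20,27,0,27,39],[87,33,89,71],{"m":24,"pkv":34,"xu":9,"zcr":15}],"te":41,"w":{"d":[77,20],"nle":[60,7,43,41,93],"x":[42,22,6]}}
After op 7 (add /yy 31): {"jpk":[{"j":57,"od":84,"xyf":55},12,[20,27,0,27,39],[87,33,89,71],{"m":24,"pkv":34,"xu":9,"zcr":15}],"te":41,"w":{"d":[77,20],"nle":[60,7,43,41,93],"x":[42,22,6]},"yy":31}
After op 8 (replace /jpk/2/4 18): {"jpk":[{"j":57,"od":84,"xyf":55},12,[20,27,0,27,18],[87,33,89,71],{"m":24,"pkv":34,"xu":9,"zcr":15}],"te":41,"w":{"d":[77,20],"nle":[60,7,43,41,93],"x":[42,22,6]},"yy":31}
After op 9 (replace /jpk/2/0 13): {"jpk":[{"j":57,"od":84,"xyf":55},12,[13,27,0,27,18],[87,33,89,71],{"m":24,"pkv":34,"xu":9,"zcr":15}],"te":41,"w":{"d":[77,20],"nle":[60,7,43,41,93],"x":[42,22,6]},"yy":31}
After op 10 (replace /jpk/0/xyf 80): {"jpk":[{"j":57,"od":84,"xyf":80},12,[13,27,0,27,18],[87,33,89,71],{"m":24,"pkv":34,"xu":9,"zcr":15}],"te":41,"w":{"d":[77,20],"nle":[60,7,43,41,93],"x":[42,22,6]},"yy":31}
After op 11 (add /w/d/1 12): {"jpk":[{"j":57,"od":84,"xyf":80},12,[13,27,0,27,18],[87,33,89,71],{"m":24,"pkv":34,"xu":9,"zcr":15}],"te":41,"w":{"d":[77,12,20],"nle":[60,7,43,41,93],"x":[42,22,6]},"yy":31}
After op 12 (add /w/hs 14): {"jpk":[{"j":57,"od":84,"xyf":80},12,[13,27,0,27,18],[87,33,89,71],{"m":24,"pkv":34,"xu":9,"zcr":15}],"te":41,"w":{"d":[77,12,20],"hs":14,"nle":[60,7,43,41,93],"x":[42,22,6]},"yy":31}
After op 13 (replace /jpk/4 70): {"jpk":[{"j":57,"od":84,"xyf":80},12,[13,27,0,27,18],[87,33,89,71],70],"te":41,"w":{"d":[77,12,20],"hs":14,"nle":[60,7,43,41,93],"x":[42,22,6]},"yy":31}
After op 14 (replace /yy 33): {"jpk":[{"j":57,"od":84,"xyf":80},12,[13,27,0,27,18],[87,33,89,71],70],"te":41,"w":{"d":[77,12,20],"hs":14,"nle":[60,7,43,41,93],"x":[42,22,6]},"yy":33}
After op 15 (remove /jpk/2/4): {"jpk":[{"j":57,"od":84,"xyf":80},12,[13,27,0,27],[87,33,89,71],70],"te":41,"w":{"d":[77,12,20],"hs":14,"nle":[60,7,43,41,93],"x":[42,22,6]},"yy":33}
After op 16 (add /w/d/1 6): {"jpk":[{"j":57,"od":84,"xyf":80},12,[13,27,0,27],[87,33,89,71],70],"te":41,"w":{"d":[77,6,12,20],"hs":14,"nle":[60,7,43,41,93],"x":[42,22,6]},"yy":33}
After op 17 (replace /w/x 67): {"jpk":[{"j":57,"od":84,"xyf":80},12,[13,27,0,27],[87,33,89,71],70],"te":41,"w":{"d":[77,6,12,20],"hs":14,"nle":[60,7,43,41,93],"x":67},"yy":33}
After op 18 (replace /jpk/4 91): {"jpk":[{"j":57,"od":84,"xyf":80},12,[13,27,0,27],[87,33,89,71],91],"te":41,"w":{"d":[77,6,12,20],"hs":14,"nle":[60,7,43,41,93],"x":67},"yy":33}
After op 19 (add /jpk/2/1 1): {"jpk":[{"j":57,"od":84,"xyf":80},12,[13,1,27,0,27],[87,33,89,71],91],"te":41,"w":{"d":[77,6,12,20],"hs":14,"nle":[60,7,43,41,93],"x":67},"yy":33}
After op 20 (remove /jpk/3/2): {"jpk":[{"j":57,"od":84,"xyf":80},12,[13,1,27,0,27],[87,33,71],91],"te":41,"w":{"d":[77,6,12,20],"hs":14,"nle":[60,7,43,41,93],"x":67},"yy":33}
After op 21 (add /jpk/1 47): {"jpk":[{"j":57,"od":84,"xyf":80},47,12,[13,1,27,0,27],[87,33,71],91],"te":41,"w":{"d":[77,6,12,20],"hs":14,"nle":[60,7,43,41,93],"x":67},"yy":33}
After op 22 (remove /jpk/4/1): {"jpk":[{"j":57,"od":84,"xyf":80},47,12,[13,1,27,0,27],[87,71],91],"te":41,"w":{"d":[77,6,12,20],"hs":14,"nle":[60,7,43,41,93],"x":67},"yy":33}
After op 23 (add /l 70): {"jpk":[{"j":57,"od":84,"xyf":80},47,12,[13,1,27,0,27],[87,71],91],"l":70,"te":41,"w":{"d":[77,6,12,20],"hs":14,"nle":[60,7,43,41,93],"x":67},"yy":33}
After op 24 (replace /jpk/3/4 88): {"jpk":[{"j":57,"od":84,"xyf":80},47,12,[13,1,27,0,88],[87,71],91],"l":70,"te":41,"w":{"d":[77,6,12,20],"hs":14,"nle":[60,7,43,41,93],"x":67},"yy":33}
After op 25 (add /w/aka 46): {"jpk":[{"j":57,"od":84,"xyf":80},47,12,[13,1,27,0,88],[87,71],91],"l":70,"te":41,"w":{"aka":46,"d":[77,6,12,20],"hs":14,"nle":[60,7,43,41,93],"x":67},"yy":33}
Value at /jpk/0/xyf: 80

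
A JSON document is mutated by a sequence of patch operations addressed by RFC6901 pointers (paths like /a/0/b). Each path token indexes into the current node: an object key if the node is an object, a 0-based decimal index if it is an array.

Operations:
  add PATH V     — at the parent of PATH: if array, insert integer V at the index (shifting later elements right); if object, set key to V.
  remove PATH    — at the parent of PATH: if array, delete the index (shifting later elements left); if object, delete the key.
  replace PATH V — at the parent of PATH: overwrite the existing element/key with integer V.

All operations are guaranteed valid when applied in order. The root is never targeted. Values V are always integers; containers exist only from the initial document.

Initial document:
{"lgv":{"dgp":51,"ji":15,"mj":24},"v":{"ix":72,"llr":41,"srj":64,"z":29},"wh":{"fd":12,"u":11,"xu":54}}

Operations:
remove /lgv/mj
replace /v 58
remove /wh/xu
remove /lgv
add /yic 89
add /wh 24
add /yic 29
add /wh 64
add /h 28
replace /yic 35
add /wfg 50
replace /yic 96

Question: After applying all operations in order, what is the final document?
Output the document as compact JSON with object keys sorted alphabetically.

After op 1 (remove /lgv/mj): {"lgv":{"dgp":51,"ji":15},"v":{"ix":72,"llr":41,"srj":64,"z":29},"wh":{"fd":12,"u":11,"xu":54}}
After op 2 (replace /v 58): {"lgv":{"dgp":51,"ji":15},"v":58,"wh":{"fd":12,"u":11,"xu":54}}
After op 3 (remove /wh/xu): {"lgv":{"dgp":51,"ji":15},"v":58,"wh":{"fd":12,"u":11}}
After op 4 (remove /lgv): {"v":58,"wh":{"fd":12,"u":11}}
After op 5 (add /yic 89): {"v":58,"wh":{"fd":12,"u":11},"yic":89}
After op 6 (add /wh 24): {"v":58,"wh":24,"yic":89}
After op 7 (add /yic 29): {"v":58,"wh":24,"yic":29}
After op 8 (add /wh 64): {"v":58,"wh":64,"yic":29}
After op 9 (add /h 28): {"h":28,"v":58,"wh":64,"yic":29}
After op 10 (replace /yic 35): {"h":28,"v":58,"wh":64,"yic":35}
After op 11 (add /wfg 50): {"h":28,"v":58,"wfg":50,"wh":64,"yic":35}
After op 12 (replace /yic 96): {"h":28,"v":58,"wfg":50,"wh":64,"yic":96}

Answer: {"h":28,"v":58,"wfg":50,"wh":64,"yic":96}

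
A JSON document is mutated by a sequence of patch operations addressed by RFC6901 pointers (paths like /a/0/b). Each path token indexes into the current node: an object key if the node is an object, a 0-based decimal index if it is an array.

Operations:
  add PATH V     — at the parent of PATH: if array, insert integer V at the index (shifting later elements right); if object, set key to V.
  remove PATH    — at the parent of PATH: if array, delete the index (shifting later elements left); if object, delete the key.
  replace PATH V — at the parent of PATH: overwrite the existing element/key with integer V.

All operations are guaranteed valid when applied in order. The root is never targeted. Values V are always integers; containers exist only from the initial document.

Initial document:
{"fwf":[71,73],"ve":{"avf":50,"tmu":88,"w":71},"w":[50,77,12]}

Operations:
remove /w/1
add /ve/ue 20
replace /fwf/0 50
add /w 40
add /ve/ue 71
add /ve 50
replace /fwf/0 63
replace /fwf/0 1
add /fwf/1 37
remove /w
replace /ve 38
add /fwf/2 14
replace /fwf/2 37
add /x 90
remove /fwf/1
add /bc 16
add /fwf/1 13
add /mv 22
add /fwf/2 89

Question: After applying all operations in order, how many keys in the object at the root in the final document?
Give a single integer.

After op 1 (remove /w/1): {"fwf":[71,73],"ve":{"avf":50,"tmu":88,"w":71},"w":[50,12]}
After op 2 (add /ve/ue 20): {"fwf":[71,73],"ve":{"avf":50,"tmu":88,"ue":20,"w":71},"w":[50,12]}
After op 3 (replace /fwf/0 50): {"fwf":[50,73],"ve":{"avf":50,"tmu":88,"ue":20,"w":71},"w":[50,12]}
After op 4 (add /w 40): {"fwf":[50,73],"ve":{"avf":50,"tmu":88,"ue":20,"w":71},"w":40}
After op 5 (add /ve/ue 71): {"fwf":[50,73],"ve":{"avf":50,"tmu":88,"ue":71,"w":71},"w":40}
After op 6 (add /ve 50): {"fwf":[50,73],"ve":50,"w":40}
After op 7 (replace /fwf/0 63): {"fwf":[63,73],"ve":50,"w":40}
After op 8 (replace /fwf/0 1): {"fwf":[1,73],"ve":50,"w":40}
After op 9 (add /fwf/1 37): {"fwf":[1,37,73],"ve":50,"w":40}
After op 10 (remove /w): {"fwf":[1,37,73],"ve":50}
After op 11 (replace /ve 38): {"fwf":[1,37,73],"ve":38}
After op 12 (add /fwf/2 14): {"fwf":[1,37,14,73],"ve":38}
After op 13 (replace /fwf/2 37): {"fwf":[1,37,37,73],"ve":38}
After op 14 (add /x 90): {"fwf":[1,37,37,73],"ve":38,"x":90}
After op 15 (remove /fwf/1): {"fwf":[1,37,73],"ve":38,"x":90}
After op 16 (add /bc 16): {"bc":16,"fwf":[1,37,73],"ve":38,"x":90}
After op 17 (add /fwf/1 13): {"bc":16,"fwf":[1,13,37,73],"ve":38,"x":90}
After op 18 (add /mv 22): {"bc":16,"fwf":[1,13,37,73],"mv":22,"ve":38,"x":90}
After op 19 (add /fwf/2 89): {"bc":16,"fwf":[1,13,89,37,73],"mv":22,"ve":38,"x":90}
Size at the root: 5

Answer: 5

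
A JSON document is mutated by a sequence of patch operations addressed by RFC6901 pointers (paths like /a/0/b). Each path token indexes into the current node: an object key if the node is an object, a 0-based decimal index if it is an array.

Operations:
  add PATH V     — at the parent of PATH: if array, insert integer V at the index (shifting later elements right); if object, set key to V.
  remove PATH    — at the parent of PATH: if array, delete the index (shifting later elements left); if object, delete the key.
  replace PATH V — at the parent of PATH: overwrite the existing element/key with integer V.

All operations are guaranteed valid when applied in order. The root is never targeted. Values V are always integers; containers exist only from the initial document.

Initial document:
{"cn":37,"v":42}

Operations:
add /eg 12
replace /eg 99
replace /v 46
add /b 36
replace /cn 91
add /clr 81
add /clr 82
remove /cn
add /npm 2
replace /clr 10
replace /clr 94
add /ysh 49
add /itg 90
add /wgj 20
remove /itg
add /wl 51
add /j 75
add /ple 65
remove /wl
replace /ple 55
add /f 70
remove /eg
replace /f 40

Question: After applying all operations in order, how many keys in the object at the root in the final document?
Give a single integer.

Answer: 9

Derivation:
After op 1 (add /eg 12): {"cn":37,"eg":12,"v":42}
After op 2 (replace /eg 99): {"cn":37,"eg":99,"v":42}
After op 3 (replace /v 46): {"cn":37,"eg":99,"v":46}
After op 4 (add /b 36): {"b":36,"cn":37,"eg":99,"v":46}
After op 5 (replace /cn 91): {"b":36,"cn":91,"eg":99,"v":46}
After op 6 (add /clr 81): {"b":36,"clr":81,"cn":91,"eg":99,"v":46}
After op 7 (add /clr 82): {"b":36,"clr":82,"cn":91,"eg":99,"v":46}
After op 8 (remove /cn): {"b":36,"clr":82,"eg":99,"v":46}
After op 9 (add /npm 2): {"b":36,"clr":82,"eg":99,"npm":2,"v":46}
After op 10 (replace /clr 10): {"b":36,"clr":10,"eg":99,"npm":2,"v":46}
After op 11 (replace /clr 94): {"b":36,"clr":94,"eg":99,"npm":2,"v":46}
After op 12 (add /ysh 49): {"b":36,"clr":94,"eg":99,"npm":2,"v":46,"ysh":49}
After op 13 (add /itg 90): {"b":36,"clr":94,"eg":99,"itg":90,"npm":2,"v":46,"ysh":49}
After op 14 (add /wgj 20): {"b":36,"clr":94,"eg":99,"itg":90,"npm":2,"v":46,"wgj":20,"ysh":49}
After op 15 (remove /itg): {"b":36,"clr":94,"eg":99,"npm":2,"v":46,"wgj":20,"ysh":49}
After op 16 (add /wl 51): {"b":36,"clr":94,"eg":99,"npm":2,"v":46,"wgj":20,"wl":51,"ysh":49}
After op 17 (add /j 75): {"b":36,"clr":94,"eg":99,"j":75,"npm":2,"v":46,"wgj":20,"wl":51,"ysh":49}
After op 18 (add /ple 65): {"b":36,"clr":94,"eg":99,"j":75,"npm":2,"ple":65,"v":46,"wgj":20,"wl":51,"ysh":49}
After op 19 (remove /wl): {"b":36,"clr":94,"eg":99,"j":75,"npm":2,"ple":65,"v":46,"wgj":20,"ysh":49}
After op 20 (replace /ple 55): {"b":36,"clr":94,"eg":99,"j":75,"npm":2,"ple":55,"v":46,"wgj":20,"ysh":49}
After op 21 (add /f 70): {"b":36,"clr":94,"eg":99,"f":70,"j":75,"npm":2,"ple":55,"v":46,"wgj":20,"ysh":49}
After op 22 (remove /eg): {"b":36,"clr":94,"f":70,"j":75,"npm":2,"ple":55,"v":46,"wgj":20,"ysh":49}
After op 23 (replace /f 40): {"b":36,"clr":94,"f":40,"j":75,"npm":2,"ple":55,"v":46,"wgj":20,"ysh":49}
Size at the root: 9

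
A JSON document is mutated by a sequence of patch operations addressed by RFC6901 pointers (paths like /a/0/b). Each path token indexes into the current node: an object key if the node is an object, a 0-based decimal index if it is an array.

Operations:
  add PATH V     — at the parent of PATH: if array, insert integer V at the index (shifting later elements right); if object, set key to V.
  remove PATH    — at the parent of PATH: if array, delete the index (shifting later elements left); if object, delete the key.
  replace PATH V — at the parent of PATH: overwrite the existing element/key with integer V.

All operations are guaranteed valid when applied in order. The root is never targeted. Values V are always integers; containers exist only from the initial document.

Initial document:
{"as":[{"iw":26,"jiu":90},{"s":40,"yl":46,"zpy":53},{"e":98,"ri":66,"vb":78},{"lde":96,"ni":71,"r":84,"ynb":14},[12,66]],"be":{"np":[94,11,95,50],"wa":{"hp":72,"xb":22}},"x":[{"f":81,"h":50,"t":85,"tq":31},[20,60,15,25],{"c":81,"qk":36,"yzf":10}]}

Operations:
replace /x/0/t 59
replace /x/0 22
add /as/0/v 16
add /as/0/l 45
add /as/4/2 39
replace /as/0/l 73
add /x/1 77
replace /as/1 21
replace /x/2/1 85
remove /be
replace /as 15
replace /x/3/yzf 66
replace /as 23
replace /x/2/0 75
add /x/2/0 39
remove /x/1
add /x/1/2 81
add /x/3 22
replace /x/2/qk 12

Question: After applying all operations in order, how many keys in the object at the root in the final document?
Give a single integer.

After op 1 (replace /x/0/t 59): {"as":[{"iw":26,"jiu":90},{"s":40,"yl":46,"zpy":53},{"e":98,"ri":66,"vb":78},{"lde":96,"ni":71,"r":84,"ynb":14},[12,66]],"be":{"np":[94,11,95,50],"wa":{"hp":72,"xb":22}},"x":[{"f":81,"h":50,"t":59,"tq":31},[20,60,15,25],{"c":81,"qk":36,"yzf":10}]}
After op 2 (replace /x/0 22): {"as":[{"iw":26,"jiu":90},{"s":40,"yl":46,"zpy":53},{"e":98,"ri":66,"vb":78},{"lde":96,"ni":71,"r":84,"ynb":14},[12,66]],"be":{"np":[94,11,95,50],"wa":{"hp":72,"xb":22}},"x":[22,[20,60,15,25],{"c":81,"qk":36,"yzf":10}]}
After op 3 (add /as/0/v 16): {"as":[{"iw":26,"jiu":90,"v":16},{"s":40,"yl":46,"zpy":53},{"e":98,"ri":66,"vb":78},{"lde":96,"ni":71,"r":84,"ynb":14},[12,66]],"be":{"np":[94,11,95,50],"wa":{"hp":72,"xb":22}},"x":[22,[20,60,15,25],{"c":81,"qk":36,"yzf":10}]}
After op 4 (add /as/0/l 45): {"as":[{"iw":26,"jiu":90,"l":45,"v":16},{"s":40,"yl":46,"zpy":53},{"e":98,"ri":66,"vb":78},{"lde":96,"ni":71,"r":84,"ynb":14},[12,66]],"be":{"np":[94,11,95,50],"wa":{"hp":72,"xb":22}},"x":[22,[20,60,15,25],{"c":81,"qk":36,"yzf":10}]}
After op 5 (add /as/4/2 39): {"as":[{"iw":26,"jiu":90,"l":45,"v":16},{"s":40,"yl":46,"zpy":53},{"e":98,"ri":66,"vb":78},{"lde":96,"ni":71,"r":84,"ynb":14},[12,66,39]],"be":{"np":[94,11,95,50],"wa":{"hp":72,"xb":22}},"x":[22,[20,60,15,25],{"c":81,"qk":36,"yzf":10}]}
After op 6 (replace /as/0/l 73): {"as":[{"iw":26,"jiu":90,"l":73,"v":16},{"s":40,"yl":46,"zpy":53},{"e":98,"ri":66,"vb":78},{"lde":96,"ni":71,"r":84,"ynb":14},[12,66,39]],"be":{"np":[94,11,95,50],"wa":{"hp":72,"xb":22}},"x":[22,[20,60,15,25],{"c":81,"qk":36,"yzf":10}]}
After op 7 (add /x/1 77): {"as":[{"iw":26,"jiu":90,"l":73,"v":16},{"s":40,"yl":46,"zpy":53},{"e":98,"ri":66,"vb":78},{"lde":96,"ni":71,"r":84,"ynb":14},[12,66,39]],"be":{"np":[94,11,95,50],"wa":{"hp":72,"xb":22}},"x":[22,77,[20,60,15,25],{"c":81,"qk":36,"yzf":10}]}
After op 8 (replace /as/1 21): {"as":[{"iw":26,"jiu":90,"l":73,"v":16},21,{"e":98,"ri":66,"vb":78},{"lde":96,"ni":71,"r":84,"ynb":14},[12,66,39]],"be":{"np":[94,11,95,50],"wa":{"hp":72,"xb":22}},"x":[22,77,[20,60,15,25],{"c":81,"qk":36,"yzf":10}]}
After op 9 (replace /x/2/1 85): {"as":[{"iw":26,"jiu":90,"l":73,"v":16},21,{"e":98,"ri":66,"vb":78},{"lde":96,"ni":71,"r":84,"ynb":14},[12,66,39]],"be":{"np":[94,11,95,50],"wa":{"hp":72,"xb":22}},"x":[22,77,[20,85,15,25],{"c":81,"qk":36,"yzf":10}]}
After op 10 (remove /be): {"as":[{"iw":26,"jiu":90,"l":73,"v":16},21,{"e":98,"ri":66,"vb":78},{"lde":96,"ni":71,"r":84,"ynb":14},[12,66,39]],"x":[22,77,[20,85,15,25],{"c":81,"qk":36,"yzf":10}]}
After op 11 (replace /as 15): {"as":15,"x":[22,77,[20,85,15,25],{"c":81,"qk":36,"yzf":10}]}
After op 12 (replace /x/3/yzf 66): {"as":15,"x":[22,77,[20,85,15,25],{"c":81,"qk":36,"yzf":66}]}
After op 13 (replace /as 23): {"as":23,"x":[22,77,[20,85,15,25],{"c":81,"qk":36,"yzf":66}]}
After op 14 (replace /x/2/0 75): {"as":23,"x":[22,77,[75,85,15,25],{"c":81,"qk":36,"yzf":66}]}
After op 15 (add /x/2/0 39): {"as":23,"x":[22,77,[39,75,85,15,25],{"c":81,"qk":36,"yzf":66}]}
After op 16 (remove /x/1): {"as":23,"x":[22,[39,75,85,15,25],{"c":81,"qk":36,"yzf":66}]}
After op 17 (add /x/1/2 81): {"as":23,"x":[22,[39,75,81,85,15,25],{"c":81,"qk":36,"yzf":66}]}
After op 18 (add /x/3 22): {"as":23,"x":[22,[39,75,81,85,15,25],{"c":81,"qk":36,"yzf":66},22]}
After op 19 (replace /x/2/qk 12): {"as":23,"x":[22,[39,75,81,85,15,25],{"c":81,"qk":12,"yzf":66},22]}
Size at the root: 2

Answer: 2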